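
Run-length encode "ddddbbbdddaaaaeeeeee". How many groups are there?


Input: ddddbbbdddaaaaeeeeee
Scanning for consecutive runs:
  Group 1: 'd' x 4 (positions 0-3)
  Group 2: 'b' x 3 (positions 4-6)
  Group 3: 'd' x 3 (positions 7-9)
  Group 4: 'a' x 4 (positions 10-13)
  Group 5: 'e' x 6 (positions 14-19)
Total groups: 5

5


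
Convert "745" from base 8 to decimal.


Input: "745" in base 8
Positional expansion:
  Digit '7' (value 7) x 8^2 = 448
  Digit '4' (value 4) x 8^1 = 32
  Digit '5' (value 5) x 8^0 = 5
Sum = 485

485


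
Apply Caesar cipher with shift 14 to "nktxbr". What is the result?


Caesar cipher: shift "nktxbr" by 14
  'n' (pos 13) + 14 = pos 1 = 'b'
  'k' (pos 10) + 14 = pos 24 = 'y'
  't' (pos 19) + 14 = pos 7 = 'h'
  'x' (pos 23) + 14 = pos 11 = 'l'
  'b' (pos 1) + 14 = pos 15 = 'p'
  'r' (pos 17) + 14 = pos 5 = 'f'
Result: byhlpf

byhlpf


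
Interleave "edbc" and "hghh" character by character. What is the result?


Interleaving "edbc" and "hghh":
  Position 0: 'e' from first, 'h' from second => "eh"
  Position 1: 'd' from first, 'g' from second => "dg"
  Position 2: 'b' from first, 'h' from second => "bh"
  Position 3: 'c' from first, 'h' from second => "ch"
Result: ehdgbhch

ehdgbhch


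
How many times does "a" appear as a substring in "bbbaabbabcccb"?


Searching for "a" in "bbbaabbabcccb"
Scanning each position:
  Position 0: "b" => no
  Position 1: "b" => no
  Position 2: "b" => no
  Position 3: "a" => MATCH
  Position 4: "a" => MATCH
  Position 5: "b" => no
  Position 6: "b" => no
  Position 7: "a" => MATCH
  Position 8: "b" => no
  Position 9: "c" => no
  Position 10: "c" => no
  Position 11: "c" => no
  Position 12: "b" => no
Total occurrences: 3

3


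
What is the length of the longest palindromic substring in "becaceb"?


Input: "becaceb"
Checking substrings for palindromes:
  [0:7] "becaceb" (len 7) => palindrome
  [1:6] "ecace" (len 5) => palindrome
  [2:5] "cac" (len 3) => palindrome
Longest palindromic substring: "becaceb" with length 7

7


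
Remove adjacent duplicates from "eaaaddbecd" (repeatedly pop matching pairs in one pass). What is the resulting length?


Input: eaaaddbecd
Stack-based adjacent duplicate removal:
  Read 'e': push. Stack: e
  Read 'a': push. Stack: ea
  Read 'a': matches stack top 'a' => pop. Stack: e
  Read 'a': push. Stack: ea
  Read 'd': push. Stack: ead
  Read 'd': matches stack top 'd' => pop. Stack: ea
  Read 'b': push. Stack: eab
  Read 'e': push. Stack: eabe
  Read 'c': push. Stack: eabec
  Read 'd': push. Stack: eabecd
Final stack: "eabecd" (length 6)

6


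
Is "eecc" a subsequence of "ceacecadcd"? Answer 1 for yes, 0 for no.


Check if "eecc" is a subsequence of "ceacecadcd"
Greedy scan:
  Position 0 ('c'): no match needed
  Position 1 ('e'): matches sub[0] = 'e'
  Position 2 ('a'): no match needed
  Position 3 ('c'): no match needed
  Position 4 ('e'): matches sub[1] = 'e'
  Position 5 ('c'): matches sub[2] = 'c'
  Position 6 ('a'): no match needed
  Position 7 ('d'): no match needed
  Position 8 ('c'): matches sub[3] = 'c'
  Position 9 ('d'): no match needed
All 4 characters matched => is a subsequence

1


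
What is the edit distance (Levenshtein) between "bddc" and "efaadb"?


Computing edit distance: "bddc" -> "efaadb"
DP table:
           e    f    a    a    d    b
      0    1    2    3    4    5    6
  b   1    1    2    3    4    5    5
  d   2    2    2    3    4    4    5
  d   3    3    3    3    4    4    5
  c   4    4    4    4    4    5    5
Edit distance = dp[4][6] = 5

5


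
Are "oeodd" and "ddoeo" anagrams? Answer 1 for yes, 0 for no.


Strings: "oeodd", "ddoeo"
Sorted first:  ddeoo
Sorted second: ddeoo
Sorted forms match => anagrams

1


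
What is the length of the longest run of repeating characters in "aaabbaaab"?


Input: "aaabbaaab"
Scanning for longest run:
  Position 1 ('a'): continues run of 'a', length=2
  Position 2 ('a'): continues run of 'a', length=3
  Position 3 ('b'): new char, reset run to 1
  Position 4 ('b'): continues run of 'b', length=2
  Position 5 ('a'): new char, reset run to 1
  Position 6 ('a'): continues run of 'a', length=2
  Position 7 ('a'): continues run of 'a', length=3
  Position 8 ('b'): new char, reset run to 1
Longest run: 'a' with length 3

3


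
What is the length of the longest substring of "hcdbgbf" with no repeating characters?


Input: "hcdbgbf"
Sliding window (track last position of each char):
  Position 0 ('h'): window [0,0] length 1 -- new best
  Position 1 ('c'): window [0,1] length 2 -- new best
  Position 2 ('d'): window [0,2] length 3 -- new best
  Position 3 ('b'): window [0,3] length 4 -- new best
  Position 4 ('g'): window [0,4] length 5 -- new best
  Position 5 ('b'): repeat (last at 3), move window start to 4
  Position 5 ('b'): window [4,5] length 2
  Position 6 ('f'): window [4,6] length 3
Longest substring with no repeats: "hcdbg" with length 5

5


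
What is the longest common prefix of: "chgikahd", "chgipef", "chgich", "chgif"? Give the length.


Words: chgikahd, chgipef, chgich, chgif
  Position 0: all 'c' => match
  Position 1: all 'h' => match
  Position 2: all 'g' => match
  Position 3: all 'i' => match
  Position 4: ('k', 'p', 'c', 'f') => mismatch, stop
LCP = "chgi" (length 4)

4


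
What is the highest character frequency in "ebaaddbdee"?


Input: ebaaddbdee
Character counts:
  'a': 2
  'b': 2
  'd': 3
  'e': 3
Maximum frequency: 3

3


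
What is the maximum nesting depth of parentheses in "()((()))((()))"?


Input: "()((()))((()))"
Tracking depth:
  Position 0 '(': depth becomes 1
  Position 1 ')': depth becomes 0
  Position 2 '(': depth becomes 1
  Position 3 '(': depth becomes 2
  Position 4 '(': depth becomes 3
  Position 5 ')': depth becomes 2
  Position 6 ')': depth becomes 1
  Position 7 ')': depth becomes 0
  Position 8 '(': depth becomes 1
  Position 9 '(': depth becomes 2
  Position 10 '(': depth becomes 3
  Position 11 ')': depth becomes 2
  Position 12 ')': depth becomes 1
  Position 13 ')': depth becomes 0
Maximum depth reached: 3

3


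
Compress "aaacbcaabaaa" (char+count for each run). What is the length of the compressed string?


Input: aaacbcaabaaa
Runs:
  'a' x 3 => "a3"
  'c' x 1 => "c1"
  'b' x 1 => "b1"
  'c' x 1 => "c1"
  'a' x 2 => "a2"
  'b' x 1 => "b1"
  'a' x 3 => "a3"
Compressed: "a3c1b1c1a2b1a3"
Compressed length: 14

14


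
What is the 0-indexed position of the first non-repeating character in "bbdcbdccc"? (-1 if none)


Input: bbdcbdccc
Character frequencies:
  'b': 3
  'c': 4
  'd': 2
Scanning left to right for freq == 1:
  Position 0 ('b'): freq=3, skip
  Position 1 ('b'): freq=3, skip
  Position 2 ('d'): freq=2, skip
  Position 3 ('c'): freq=4, skip
  Position 4 ('b'): freq=3, skip
  Position 5 ('d'): freq=2, skip
  Position 6 ('c'): freq=4, skip
  Position 7 ('c'): freq=4, skip
  Position 8 ('c'): freq=4, skip
  No unique character found => answer = -1

-1


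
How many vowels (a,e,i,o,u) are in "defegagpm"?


Input: defegagpm
Checking each character:
  'd' at position 0: consonant
  'e' at position 1: vowel (running total: 1)
  'f' at position 2: consonant
  'e' at position 3: vowel (running total: 2)
  'g' at position 4: consonant
  'a' at position 5: vowel (running total: 3)
  'g' at position 6: consonant
  'p' at position 7: consonant
  'm' at position 8: consonant
Total vowels: 3

3


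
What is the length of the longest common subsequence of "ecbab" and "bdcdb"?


LCS of "ecbab" and "bdcdb"
DP table:
           b    d    c    d    b
      0    0    0    0    0    0
  e   0    0    0    0    0    0
  c   0    0    0    1    1    1
  b   0    1    1    1    1    2
  a   0    1    1    1    1    2
  b   0    1    1    1    1    2
LCS length = dp[5][5] = 2

2


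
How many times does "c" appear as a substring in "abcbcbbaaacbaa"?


Searching for "c" in "abcbcbbaaacbaa"
Scanning each position:
  Position 0: "a" => no
  Position 1: "b" => no
  Position 2: "c" => MATCH
  Position 3: "b" => no
  Position 4: "c" => MATCH
  Position 5: "b" => no
  Position 6: "b" => no
  Position 7: "a" => no
  Position 8: "a" => no
  Position 9: "a" => no
  Position 10: "c" => MATCH
  Position 11: "b" => no
  Position 12: "a" => no
  Position 13: "a" => no
Total occurrences: 3

3


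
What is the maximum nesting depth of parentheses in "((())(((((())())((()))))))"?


Input: "((())(((((())())((()))))))"
Tracking depth:
  Position 0 '(': depth becomes 1
  Position 1 '(': depth becomes 2
  Position 2 '(': depth becomes 3
  Position 3 ')': depth becomes 2
  Position 4 ')': depth becomes 1
  Position 5 '(': depth becomes 2
  Position 6 '(': depth becomes 3
  Position 7 '(': depth becomes 4
  Position 8 '(': depth becomes 5
  Position 9 '(': depth becomes 6
  Position 10 '(': depth becomes 7
  Position 11 ')': depth becomes 6
  Position 12 ')': depth becomes 5
  Position 13 '(': depth becomes 6
  Position 14 ')': depth becomes 5
  Position 15 ')': depth becomes 4
  Position 16 '(': depth becomes 5
  Position 17 '(': depth becomes 6
  Position 18 '(': depth becomes 7
  Position 19 ')': depth becomes 6
  Position 20 ')': depth becomes 5
  Position 21 ')': depth becomes 4
  Position 22 ')': depth becomes 3
  Position 23 ')': depth becomes 2
  Position 24 ')': depth becomes 1
  Position 25 ')': depth becomes 0
Maximum depth reached: 7

7


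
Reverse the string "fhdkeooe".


Input: fhdkeooe
Reading characters right to left:
  Position 7: 'e'
  Position 6: 'o'
  Position 5: 'o'
  Position 4: 'e'
  Position 3: 'k'
  Position 2: 'd'
  Position 1: 'h'
  Position 0: 'f'
Reversed: eooekdhf

eooekdhf


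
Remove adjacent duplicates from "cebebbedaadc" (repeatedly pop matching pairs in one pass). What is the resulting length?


Input: cebebbedaadc
Stack-based adjacent duplicate removal:
  Read 'c': push. Stack: c
  Read 'e': push. Stack: ce
  Read 'b': push. Stack: ceb
  Read 'e': push. Stack: cebe
  Read 'b': push. Stack: cebeb
  Read 'b': matches stack top 'b' => pop. Stack: cebe
  Read 'e': matches stack top 'e' => pop. Stack: ceb
  Read 'd': push. Stack: cebd
  Read 'a': push. Stack: cebda
  Read 'a': matches stack top 'a' => pop. Stack: cebd
  Read 'd': matches stack top 'd' => pop. Stack: ceb
  Read 'c': push. Stack: cebc
Final stack: "cebc" (length 4)

4


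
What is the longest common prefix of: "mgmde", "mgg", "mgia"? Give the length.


Words: mgmde, mgg, mgia
  Position 0: all 'm' => match
  Position 1: all 'g' => match
  Position 2: ('m', 'g', 'i') => mismatch, stop
LCP = "mg" (length 2)

2


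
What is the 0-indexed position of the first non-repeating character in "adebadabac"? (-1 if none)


Input: adebadabac
Character frequencies:
  'a': 4
  'b': 2
  'c': 1
  'd': 2
  'e': 1
Scanning left to right for freq == 1:
  Position 0 ('a'): freq=4, skip
  Position 1 ('d'): freq=2, skip
  Position 2 ('e'): unique! => answer = 2

2


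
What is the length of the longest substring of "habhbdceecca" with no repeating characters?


Input: "habhbdceecca"
Sliding window (track last position of each char):
  Position 0 ('h'): window [0,0] length 1 -- new best
  Position 1 ('a'): window [0,1] length 2 -- new best
  Position 2 ('b'): window [0,2] length 3 -- new best
  Position 3 ('h'): repeat (last at 0), move window start to 1
  Position 3 ('h'): window [1,3] length 3
  Position 4 ('b'): repeat (last at 2), move window start to 3
  Position 4 ('b'): window [3,4] length 2
  Position 5 ('d'): window [3,5] length 3
  Position 6 ('c'): window [3,6] length 4 -- new best
  Position 7 ('e'): window [3,7] length 5 -- new best
  Position 8 ('e'): repeat (last at 7), move window start to 8
  Position 8 ('e'): window [8,8] length 1
  Position 9 ('c'): window [8,9] length 2
  Position 10 ('c'): repeat (last at 9), move window start to 10
  Position 10 ('c'): window [10,10] length 1
  Position 11 ('a'): window [10,11] length 2
Longest substring with no repeats: "hbdce" with length 5

5


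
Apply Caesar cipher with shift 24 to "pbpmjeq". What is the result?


Caesar cipher: shift "pbpmjeq" by 24
  'p' (pos 15) + 24 = pos 13 = 'n'
  'b' (pos 1) + 24 = pos 25 = 'z'
  'p' (pos 15) + 24 = pos 13 = 'n'
  'm' (pos 12) + 24 = pos 10 = 'k'
  'j' (pos 9) + 24 = pos 7 = 'h'
  'e' (pos 4) + 24 = pos 2 = 'c'
  'q' (pos 16) + 24 = pos 14 = 'o'
Result: nznkhco

nznkhco


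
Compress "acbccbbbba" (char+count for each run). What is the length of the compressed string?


Input: acbccbbbba
Runs:
  'a' x 1 => "a1"
  'c' x 1 => "c1"
  'b' x 1 => "b1"
  'c' x 2 => "c2"
  'b' x 4 => "b4"
  'a' x 1 => "a1"
Compressed: "a1c1b1c2b4a1"
Compressed length: 12

12


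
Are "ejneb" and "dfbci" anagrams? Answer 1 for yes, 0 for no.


Strings: "ejneb", "dfbci"
Sorted first:  beejn
Sorted second: bcdfi
Differ at position 1: 'e' vs 'c' => not anagrams

0


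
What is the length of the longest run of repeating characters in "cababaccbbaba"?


Input: "cababaccbbaba"
Scanning for longest run:
  Position 1 ('a'): new char, reset run to 1
  Position 2 ('b'): new char, reset run to 1
  Position 3 ('a'): new char, reset run to 1
  Position 4 ('b'): new char, reset run to 1
  Position 5 ('a'): new char, reset run to 1
  Position 6 ('c'): new char, reset run to 1
  Position 7 ('c'): continues run of 'c', length=2
  Position 8 ('b'): new char, reset run to 1
  Position 9 ('b'): continues run of 'b', length=2
  Position 10 ('a'): new char, reset run to 1
  Position 11 ('b'): new char, reset run to 1
  Position 12 ('a'): new char, reset run to 1
Longest run: 'c' with length 2

2


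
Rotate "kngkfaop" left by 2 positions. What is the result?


Input: "kngkfaop", rotate left by 2
First 2 characters: "kn"
Remaining characters: "gkfaop"
Concatenate remaining + first: "gkfaop" + "kn" = "gkfaopkn"

gkfaopkn


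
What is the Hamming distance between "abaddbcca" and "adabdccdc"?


Comparing "abaddbcca" and "adabdccdc" position by position:
  Position 0: 'a' vs 'a' => same
  Position 1: 'b' vs 'd' => differ
  Position 2: 'a' vs 'a' => same
  Position 3: 'd' vs 'b' => differ
  Position 4: 'd' vs 'd' => same
  Position 5: 'b' vs 'c' => differ
  Position 6: 'c' vs 'c' => same
  Position 7: 'c' vs 'd' => differ
  Position 8: 'a' vs 'c' => differ
Total differences (Hamming distance): 5

5


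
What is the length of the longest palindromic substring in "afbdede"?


Input: "afbdede"
Checking substrings for palindromes:
  [3:6] "ded" (len 3) => palindrome
  [4:7] "ede" (len 3) => palindrome
Longest palindromic substring: "ded" with length 3

3


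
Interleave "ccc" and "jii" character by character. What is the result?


Interleaving "ccc" and "jii":
  Position 0: 'c' from first, 'j' from second => "cj"
  Position 1: 'c' from first, 'i' from second => "ci"
  Position 2: 'c' from first, 'i' from second => "ci"
Result: cjcici

cjcici


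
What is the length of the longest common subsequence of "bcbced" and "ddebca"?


LCS of "bcbced" and "ddebca"
DP table:
           d    d    e    b    c    a
      0    0    0    0    0    0    0
  b   0    0    0    0    1    1    1
  c   0    0    0    0    1    2    2
  b   0    0    0    0    1    2    2
  c   0    0    0    0    1    2    2
  e   0    0    0    1    1    2    2
  d   0    1    1    1    1    2    2
LCS length = dp[6][6] = 2

2


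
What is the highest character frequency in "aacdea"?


Input: aacdea
Character counts:
  'a': 3
  'c': 1
  'd': 1
  'e': 1
Maximum frequency: 3

3


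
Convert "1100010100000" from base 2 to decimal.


Input: "1100010100000" in base 2
Positional expansion:
  Digit '1' (value 1) x 2^12 = 4096
  Digit '1' (value 1) x 2^11 = 2048
  Digit '0' (value 0) x 2^10 = 0
  Digit '0' (value 0) x 2^9 = 0
  Digit '0' (value 0) x 2^8 = 0
  Digit '1' (value 1) x 2^7 = 128
  Digit '0' (value 0) x 2^6 = 0
  Digit '1' (value 1) x 2^5 = 32
  Digit '0' (value 0) x 2^4 = 0
  Digit '0' (value 0) x 2^3 = 0
  Digit '0' (value 0) x 2^2 = 0
  Digit '0' (value 0) x 2^1 = 0
  Digit '0' (value 0) x 2^0 = 0
Sum = 6304

6304


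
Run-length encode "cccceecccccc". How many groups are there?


Input: cccceecccccc
Scanning for consecutive runs:
  Group 1: 'c' x 4 (positions 0-3)
  Group 2: 'e' x 2 (positions 4-5)
  Group 3: 'c' x 6 (positions 6-11)
Total groups: 3

3


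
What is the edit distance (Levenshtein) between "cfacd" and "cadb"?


Computing edit distance: "cfacd" -> "cadb"
DP table:
           c    a    d    b
      0    1    2    3    4
  c   1    0    1    2    3
  f   2    1    1    2    3
  a   3    2    1    2    3
  c   4    3    2    2    3
  d   5    4    3    2    3
Edit distance = dp[5][4] = 3

3


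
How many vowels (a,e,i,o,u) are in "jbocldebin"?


Input: jbocldebin
Checking each character:
  'j' at position 0: consonant
  'b' at position 1: consonant
  'o' at position 2: vowel (running total: 1)
  'c' at position 3: consonant
  'l' at position 4: consonant
  'd' at position 5: consonant
  'e' at position 6: vowel (running total: 2)
  'b' at position 7: consonant
  'i' at position 8: vowel (running total: 3)
  'n' at position 9: consonant
Total vowels: 3

3


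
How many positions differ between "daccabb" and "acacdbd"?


Comparing "daccabb" and "acacdbd" position by position:
  Position 0: 'd' vs 'a' => DIFFER
  Position 1: 'a' vs 'c' => DIFFER
  Position 2: 'c' vs 'a' => DIFFER
  Position 3: 'c' vs 'c' => same
  Position 4: 'a' vs 'd' => DIFFER
  Position 5: 'b' vs 'b' => same
  Position 6: 'b' vs 'd' => DIFFER
Positions that differ: 5

5


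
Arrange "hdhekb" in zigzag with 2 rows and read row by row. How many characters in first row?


Zigzag "hdhekb" into 2 rows:
Placing characters:
  'h' => row 0
  'd' => row 1
  'h' => row 0
  'e' => row 1
  'k' => row 0
  'b' => row 1
Rows:
  Row 0: "hhk"
  Row 1: "deb"
First row length: 3

3


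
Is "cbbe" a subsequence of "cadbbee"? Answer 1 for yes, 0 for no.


Check if "cbbe" is a subsequence of "cadbbee"
Greedy scan:
  Position 0 ('c'): matches sub[0] = 'c'
  Position 1 ('a'): no match needed
  Position 2 ('d'): no match needed
  Position 3 ('b'): matches sub[1] = 'b'
  Position 4 ('b'): matches sub[2] = 'b'
  Position 5 ('e'): matches sub[3] = 'e'
  Position 6 ('e'): no match needed
All 4 characters matched => is a subsequence

1


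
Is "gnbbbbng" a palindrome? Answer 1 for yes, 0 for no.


Input: gnbbbbng
Reversed: gnbbbbng
  Compare pos 0 ('g') with pos 7 ('g'): match
  Compare pos 1 ('n') with pos 6 ('n'): match
  Compare pos 2 ('b') with pos 5 ('b'): match
  Compare pos 3 ('b') with pos 4 ('b'): match
Result: palindrome

1


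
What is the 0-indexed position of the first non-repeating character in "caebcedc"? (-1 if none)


Input: caebcedc
Character frequencies:
  'a': 1
  'b': 1
  'c': 3
  'd': 1
  'e': 2
Scanning left to right for freq == 1:
  Position 0 ('c'): freq=3, skip
  Position 1 ('a'): unique! => answer = 1

1


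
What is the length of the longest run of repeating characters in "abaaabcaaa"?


Input: "abaaabcaaa"
Scanning for longest run:
  Position 1 ('b'): new char, reset run to 1
  Position 2 ('a'): new char, reset run to 1
  Position 3 ('a'): continues run of 'a', length=2
  Position 4 ('a'): continues run of 'a', length=3
  Position 5 ('b'): new char, reset run to 1
  Position 6 ('c'): new char, reset run to 1
  Position 7 ('a'): new char, reset run to 1
  Position 8 ('a'): continues run of 'a', length=2
  Position 9 ('a'): continues run of 'a', length=3
Longest run: 'a' with length 3

3


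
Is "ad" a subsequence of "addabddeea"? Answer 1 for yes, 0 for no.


Check if "ad" is a subsequence of "addabddeea"
Greedy scan:
  Position 0 ('a'): matches sub[0] = 'a'
  Position 1 ('d'): matches sub[1] = 'd'
  Position 2 ('d'): no match needed
  Position 3 ('a'): no match needed
  Position 4 ('b'): no match needed
  Position 5 ('d'): no match needed
  Position 6 ('d'): no match needed
  Position 7 ('e'): no match needed
  Position 8 ('e'): no match needed
  Position 9 ('a'): no match needed
All 2 characters matched => is a subsequence

1


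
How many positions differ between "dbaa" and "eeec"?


Comparing "dbaa" and "eeec" position by position:
  Position 0: 'd' vs 'e' => DIFFER
  Position 1: 'b' vs 'e' => DIFFER
  Position 2: 'a' vs 'e' => DIFFER
  Position 3: 'a' vs 'c' => DIFFER
Positions that differ: 4

4


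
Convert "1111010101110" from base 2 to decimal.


Input: "1111010101110" in base 2
Positional expansion:
  Digit '1' (value 1) x 2^12 = 4096
  Digit '1' (value 1) x 2^11 = 2048
  Digit '1' (value 1) x 2^10 = 1024
  Digit '1' (value 1) x 2^9 = 512
  Digit '0' (value 0) x 2^8 = 0
  Digit '1' (value 1) x 2^7 = 128
  Digit '0' (value 0) x 2^6 = 0
  Digit '1' (value 1) x 2^5 = 32
  Digit '0' (value 0) x 2^4 = 0
  Digit '1' (value 1) x 2^3 = 8
  Digit '1' (value 1) x 2^2 = 4
  Digit '1' (value 1) x 2^1 = 2
  Digit '0' (value 0) x 2^0 = 0
Sum = 7854

7854


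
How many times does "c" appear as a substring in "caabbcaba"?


Searching for "c" in "caabbcaba"
Scanning each position:
  Position 0: "c" => MATCH
  Position 1: "a" => no
  Position 2: "a" => no
  Position 3: "b" => no
  Position 4: "b" => no
  Position 5: "c" => MATCH
  Position 6: "a" => no
  Position 7: "b" => no
  Position 8: "a" => no
Total occurrences: 2

2


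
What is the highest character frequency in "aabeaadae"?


Input: aabeaadae
Character counts:
  'a': 5
  'b': 1
  'd': 1
  'e': 2
Maximum frequency: 5

5


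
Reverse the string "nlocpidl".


Input: nlocpidl
Reading characters right to left:
  Position 7: 'l'
  Position 6: 'd'
  Position 5: 'i'
  Position 4: 'p'
  Position 3: 'c'
  Position 2: 'o'
  Position 1: 'l'
  Position 0: 'n'
Reversed: ldipcoln

ldipcoln


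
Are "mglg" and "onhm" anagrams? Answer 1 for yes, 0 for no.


Strings: "mglg", "onhm"
Sorted first:  gglm
Sorted second: hmno
Differ at position 0: 'g' vs 'h' => not anagrams

0


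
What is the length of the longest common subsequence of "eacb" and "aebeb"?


LCS of "eacb" and "aebeb"
DP table:
           a    e    b    e    b
      0    0    0    0    0    0
  e   0    0    1    1    1    1
  a   0    1    1    1    1    1
  c   0    1    1    1    1    1
  b   0    1    1    2    2    2
LCS length = dp[4][5] = 2

2


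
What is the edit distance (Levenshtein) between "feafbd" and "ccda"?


Computing edit distance: "feafbd" -> "ccda"
DP table:
           c    c    d    a
      0    1    2    3    4
  f   1    1    2    3    4
  e   2    2    2    3    4
  a   3    3    3    3    3
  f   4    4    4    4    4
  b   5    5    5    5    5
  d   6    6    6    5    6
Edit distance = dp[6][4] = 6

6


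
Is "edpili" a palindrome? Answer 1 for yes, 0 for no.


Input: edpili
Reversed: ilipde
  Compare pos 0 ('e') with pos 5 ('i'): MISMATCH
  Compare pos 1 ('d') with pos 4 ('l'): MISMATCH
  Compare pos 2 ('p') with pos 3 ('i'): MISMATCH
Result: not a palindrome

0


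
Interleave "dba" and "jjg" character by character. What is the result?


Interleaving "dba" and "jjg":
  Position 0: 'd' from first, 'j' from second => "dj"
  Position 1: 'b' from first, 'j' from second => "bj"
  Position 2: 'a' from first, 'g' from second => "ag"
Result: djbjag

djbjag


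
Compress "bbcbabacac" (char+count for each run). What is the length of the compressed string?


Input: bbcbabacac
Runs:
  'b' x 2 => "b2"
  'c' x 1 => "c1"
  'b' x 1 => "b1"
  'a' x 1 => "a1"
  'b' x 1 => "b1"
  'a' x 1 => "a1"
  'c' x 1 => "c1"
  'a' x 1 => "a1"
  'c' x 1 => "c1"
Compressed: "b2c1b1a1b1a1c1a1c1"
Compressed length: 18

18


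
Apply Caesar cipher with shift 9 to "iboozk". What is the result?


Caesar cipher: shift "iboozk" by 9
  'i' (pos 8) + 9 = pos 17 = 'r'
  'b' (pos 1) + 9 = pos 10 = 'k'
  'o' (pos 14) + 9 = pos 23 = 'x'
  'o' (pos 14) + 9 = pos 23 = 'x'
  'z' (pos 25) + 9 = pos 8 = 'i'
  'k' (pos 10) + 9 = pos 19 = 't'
Result: rkxxit

rkxxit


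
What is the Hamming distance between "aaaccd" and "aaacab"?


Comparing "aaaccd" and "aaacab" position by position:
  Position 0: 'a' vs 'a' => same
  Position 1: 'a' vs 'a' => same
  Position 2: 'a' vs 'a' => same
  Position 3: 'c' vs 'c' => same
  Position 4: 'c' vs 'a' => differ
  Position 5: 'd' vs 'b' => differ
Total differences (Hamming distance): 2

2


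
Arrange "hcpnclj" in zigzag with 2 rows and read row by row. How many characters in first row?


Zigzag "hcpnclj" into 2 rows:
Placing characters:
  'h' => row 0
  'c' => row 1
  'p' => row 0
  'n' => row 1
  'c' => row 0
  'l' => row 1
  'j' => row 0
Rows:
  Row 0: "hpcj"
  Row 1: "cnl"
First row length: 4

4


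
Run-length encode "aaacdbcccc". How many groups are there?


Input: aaacdbcccc
Scanning for consecutive runs:
  Group 1: 'a' x 3 (positions 0-2)
  Group 2: 'c' x 1 (positions 3-3)
  Group 3: 'd' x 1 (positions 4-4)
  Group 4: 'b' x 1 (positions 5-5)
  Group 5: 'c' x 4 (positions 6-9)
Total groups: 5

5


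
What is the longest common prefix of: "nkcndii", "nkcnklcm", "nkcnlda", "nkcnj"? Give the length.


Words: nkcndii, nkcnklcm, nkcnlda, nkcnj
  Position 0: all 'n' => match
  Position 1: all 'k' => match
  Position 2: all 'c' => match
  Position 3: all 'n' => match
  Position 4: ('d', 'k', 'l', 'j') => mismatch, stop
LCP = "nkcn" (length 4)

4


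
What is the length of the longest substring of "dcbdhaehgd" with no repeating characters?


Input: "dcbdhaehgd"
Sliding window (track last position of each char):
  Position 0 ('d'): window [0,0] length 1 -- new best
  Position 1 ('c'): window [0,1] length 2 -- new best
  Position 2 ('b'): window [0,2] length 3 -- new best
  Position 3 ('d'): repeat (last at 0), move window start to 1
  Position 3 ('d'): window [1,3] length 3
  Position 4 ('h'): window [1,4] length 4 -- new best
  Position 5 ('a'): window [1,5] length 5 -- new best
  Position 6 ('e'): window [1,6] length 6 -- new best
  Position 7 ('h'): repeat (last at 4), move window start to 5
  Position 7 ('h'): window [5,7] length 3
  Position 8 ('g'): window [5,8] length 4
  Position 9 ('d'): window [5,9] length 5
Longest substring with no repeats: "cbdhae" with length 6

6


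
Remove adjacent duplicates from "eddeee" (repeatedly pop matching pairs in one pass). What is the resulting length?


Input: eddeee
Stack-based adjacent duplicate removal:
  Read 'e': push. Stack: e
  Read 'd': push. Stack: ed
  Read 'd': matches stack top 'd' => pop. Stack: e
  Read 'e': matches stack top 'e' => pop. Stack: (empty)
  Read 'e': push. Stack: e
  Read 'e': matches stack top 'e' => pop. Stack: (empty)
Final stack: "" (length 0)

0


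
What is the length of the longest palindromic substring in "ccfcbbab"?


Input: "ccfcbbab"
Checking substrings for palindromes:
  [1:4] "cfc" (len 3) => palindrome
  [5:8] "bab" (len 3) => palindrome
  [0:2] "cc" (len 2) => palindrome
  [4:6] "bb" (len 2) => palindrome
Longest palindromic substring: "cfc" with length 3

3


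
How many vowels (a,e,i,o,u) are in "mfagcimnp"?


Input: mfagcimnp
Checking each character:
  'm' at position 0: consonant
  'f' at position 1: consonant
  'a' at position 2: vowel (running total: 1)
  'g' at position 3: consonant
  'c' at position 4: consonant
  'i' at position 5: vowel (running total: 2)
  'm' at position 6: consonant
  'n' at position 7: consonant
  'p' at position 8: consonant
Total vowels: 2

2


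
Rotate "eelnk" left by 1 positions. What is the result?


Input: "eelnk", rotate left by 1
First 1 characters: "e"
Remaining characters: "elnk"
Concatenate remaining + first: "elnk" + "e" = "elnke"

elnke


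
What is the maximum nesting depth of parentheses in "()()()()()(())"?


Input: "()()()()()(())"
Tracking depth:
  Position 0 '(': depth becomes 1
  Position 1 ')': depth becomes 0
  Position 2 '(': depth becomes 1
  Position 3 ')': depth becomes 0
  Position 4 '(': depth becomes 1
  Position 5 ')': depth becomes 0
  Position 6 '(': depth becomes 1
  Position 7 ')': depth becomes 0
  Position 8 '(': depth becomes 1
  Position 9 ')': depth becomes 0
  Position 10 '(': depth becomes 1
  Position 11 '(': depth becomes 2
  Position 12 ')': depth becomes 1
  Position 13 ')': depth becomes 0
Maximum depth reached: 2

2


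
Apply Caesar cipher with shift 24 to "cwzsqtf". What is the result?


Caesar cipher: shift "cwzsqtf" by 24
  'c' (pos 2) + 24 = pos 0 = 'a'
  'w' (pos 22) + 24 = pos 20 = 'u'
  'z' (pos 25) + 24 = pos 23 = 'x'
  's' (pos 18) + 24 = pos 16 = 'q'
  'q' (pos 16) + 24 = pos 14 = 'o'
  't' (pos 19) + 24 = pos 17 = 'r'
  'f' (pos 5) + 24 = pos 3 = 'd'
Result: auxqord

auxqord


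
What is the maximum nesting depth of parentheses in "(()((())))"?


Input: "(()((())))"
Tracking depth:
  Position 0 '(': depth becomes 1
  Position 1 '(': depth becomes 2
  Position 2 ')': depth becomes 1
  Position 3 '(': depth becomes 2
  Position 4 '(': depth becomes 3
  Position 5 '(': depth becomes 4
  Position 6 ')': depth becomes 3
  Position 7 ')': depth becomes 2
  Position 8 ')': depth becomes 1
  Position 9 ')': depth becomes 0
Maximum depth reached: 4

4


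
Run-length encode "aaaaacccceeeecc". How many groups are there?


Input: aaaaacccceeeecc
Scanning for consecutive runs:
  Group 1: 'a' x 5 (positions 0-4)
  Group 2: 'c' x 4 (positions 5-8)
  Group 3: 'e' x 4 (positions 9-12)
  Group 4: 'c' x 2 (positions 13-14)
Total groups: 4

4


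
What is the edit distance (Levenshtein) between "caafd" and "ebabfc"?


Computing edit distance: "caafd" -> "ebabfc"
DP table:
           e    b    a    b    f    c
      0    1    2    3    4    5    6
  c   1    1    2    3    4    5    5
  a   2    2    2    2    3    4    5
  a   3    3    3    2    3    4    5
  f   4    4    4    3    3    3    4
  d   5    5    5    4    4    4    4
Edit distance = dp[5][6] = 4

4


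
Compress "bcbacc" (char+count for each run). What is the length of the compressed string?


Input: bcbacc
Runs:
  'b' x 1 => "b1"
  'c' x 1 => "c1"
  'b' x 1 => "b1"
  'a' x 1 => "a1"
  'c' x 2 => "c2"
Compressed: "b1c1b1a1c2"
Compressed length: 10

10


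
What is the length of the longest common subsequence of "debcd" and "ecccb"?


LCS of "debcd" and "ecccb"
DP table:
           e    c    c    c    b
      0    0    0    0    0    0
  d   0    0    0    0    0    0
  e   0    1    1    1    1    1
  b   0    1    1    1    1    2
  c   0    1    2    2    2    2
  d   0    1    2    2    2    2
LCS length = dp[5][5] = 2

2


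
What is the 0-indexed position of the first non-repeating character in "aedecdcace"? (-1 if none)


Input: aedecdcace
Character frequencies:
  'a': 2
  'c': 3
  'd': 2
  'e': 3
Scanning left to right for freq == 1:
  Position 0 ('a'): freq=2, skip
  Position 1 ('e'): freq=3, skip
  Position 2 ('d'): freq=2, skip
  Position 3 ('e'): freq=3, skip
  Position 4 ('c'): freq=3, skip
  Position 5 ('d'): freq=2, skip
  Position 6 ('c'): freq=3, skip
  Position 7 ('a'): freq=2, skip
  Position 8 ('c'): freq=3, skip
  Position 9 ('e'): freq=3, skip
  No unique character found => answer = -1

-1


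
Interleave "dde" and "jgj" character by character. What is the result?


Interleaving "dde" and "jgj":
  Position 0: 'd' from first, 'j' from second => "dj"
  Position 1: 'd' from first, 'g' from second => "dg"
  Position 2: 'e' from first, 'j' from second => "ej"
Result: djdgej

djdgej


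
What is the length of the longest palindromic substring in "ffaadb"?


Input: "ffaadb"
Checking substrings for palindromes:
  [0:2] "ff" (len 2) => palindrome
  [2:4] "aa" (len 2) => palindrome
Longest palindromic substring: "ff" with length 2

2


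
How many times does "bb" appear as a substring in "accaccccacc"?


Searching for "bb" in "accaccccacc"
Scanning each position:
  Position 0: "ac" => no
  Position 1: "cc" => no
  Position 2: "ca" => no
  Position 3: "ac" => no
  Position 4: "cc" => no
  Position 5: "cc" => no
  Position 6: "cc" => no
  Position 7: "ca" => no
  Position 8: "ac" => no
  Position 9: "cc" => no
Total occurrences: 0

0


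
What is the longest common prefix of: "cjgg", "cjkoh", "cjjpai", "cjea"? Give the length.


Words: cjgg, cjkoh, cjjpai, cjea
  Position 0: all 'c' => match
  Position 1: all 'j' => match
  Position 2: ('g', 'k', 'j', 'e') => mismatch, stop
LCP = "cj" (length 2)

2


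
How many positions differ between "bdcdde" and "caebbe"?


Comparing "bdcdde" and "caebbe" position by position:
  Position 0: 'b' vs 'c' => DIFFER
  Position 1: 'd' vs 'a' => DIFFER
  Position 2: 'c' vs 'e' => DIFFER
  Position 3: 'd' vs 'b' => DIFFER
  Position 4: 'd' vs 'b' => DIFFER
  Position 5: 'e' vs 'e' => same
Positions that differ: 5

5


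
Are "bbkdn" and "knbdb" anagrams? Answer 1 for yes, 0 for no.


Strings: "bbkdn", "knbdb"
Sorted first:  bbdkn
Sorted second: bbdkn
Sorted forms match => anagrams

1


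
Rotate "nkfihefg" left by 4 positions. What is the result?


Input: "nkfihefg", rotate left by 4
First 4 characters: "nkfi"
Remaining characters: "hefg"
Concatenate remaining + first: "hefg" + "nkfi" = "hefgnkfi"

hefgnkfi


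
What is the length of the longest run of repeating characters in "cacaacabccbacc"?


Input: "cacaacabccbacc"
Scanning for longest run:
  Position 1 ('a'): new char, reset run to 1
  Position 2 ('c'): new char, reset run to 1
  Position 3 ('a'): new char, reset run to 1
  Position 4 ('a'): continues run of 'a', length=2
  Position 5 ('c'): new char, reset run to 1
  Position 6 ('a'): new char, reset run to 1
  Position 7 ('b'): new char, reset run to 1
  Position 8 ('c'): new char, reset run to 1
  Position 9 ('c'): continues run of 'c', length=2
  Position 10 ('b'): new char, reset run to 1
  Position 11 ('a'): new char, reset run to 1
  Position 12 ('c'): new char, reset run to 1
  Position 13 ('c'): continues run of 'c', length=2
Longest run: 'a' with length 2

2


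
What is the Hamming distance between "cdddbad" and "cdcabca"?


Comparing "cdddbad" and "cdcabca" position by position:
  Position 0: 'c' vs 'c' => same
  Position 1: 'd' vs 'd' => same
  Position 2: 'd' vs 'c' => differ
  Position 3: 'd' vs 'a' => differ
  Position 4: 'b' vs 'b' => same
  Position 5: 'a' vs 'c' => differ
  Position 6: 'd' vs 'a' => differ
Total differences (Hamming distance): 4

4


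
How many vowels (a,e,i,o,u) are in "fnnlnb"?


Input: fnnlnb
Checking each character:
  'f' at position 0: consonant
  'n' at position 1: consonant
  'n' at position 2: consonant
  'l' at position 3: consonant
  'n' at position 4: consonant
  'b' at position 5: consonant
Total vowels: 0

0


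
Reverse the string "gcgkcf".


Input: gcgkcf
Reading characters right to left:
  Position 5: 'f'
  Position 4: 'c'
  Position 3: 'k'
  Position 2: 'g'
  Position 1: 'c'
  Position 0: 'g'
Reversed: fckgcg

fckgcg


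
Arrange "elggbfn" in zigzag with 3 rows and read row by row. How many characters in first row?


Zigzag "elggbfn" into 3 rows:
Placing characters:
  'e' => row 0
  'l' => row 1
  'g' => row 2
  'g' => row 1
  'b' => row 0
  'f' => row 1
  'n' => row 2
Rows:
  Row 0: "eb"
  Row 1: "lgf"
  Row 2: "gn"
First row length: 2

2


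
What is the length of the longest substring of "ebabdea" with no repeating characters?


Input: "ebabdea"
Sliding window (track last position of each char):
  Position 0 ('e'): window [0,0] length 1 -- new best
  Position 1 ('b'): window [0,1] length 2 -- new best
  Position 2 ('a'): window [0,2] length 3 -- new best
  Position 3 ('b'): repeat (last at 1), move window start to 2
  Position 3 ('b'): window [2,3] length 2
  Position 4 ('d'): window [2,4] length 3
  Position 5 ('e'): window [2,5] length 4 -- new best
  Position 6 ('a'): repeat (last at 2), move window start to 3
  Position 6 ('a'): window [3,6] length 4
Longest substring with no repeats: "abde" with length 4

4


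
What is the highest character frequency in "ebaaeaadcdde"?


Input: ebaaeaadcdde
Character counts:
  'a': 4
  'b': 1
  'c': 1
  'd': 3
  'e': 3
Maximum frequency: 4

4


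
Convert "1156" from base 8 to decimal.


Input: "1156" in base 8
Positional expansion:
  Digit '1' (value 1) x 8^3 = 512
  Digit '1' (value 1) x 8^2 = 64
  Digit '5' (value 5) x 8^1 = 40
  Digit '6' (value 6) x 8^0 = 6
Sum = 622

622


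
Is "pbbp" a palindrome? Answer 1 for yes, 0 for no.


Input: pbbp
Reversed: pbbp
  Compare pos 0 ('p') with pos 3 ('p'): match
  Compare pos 1 ('b') with pos 2 ('b'): match
Result: palindrome

1


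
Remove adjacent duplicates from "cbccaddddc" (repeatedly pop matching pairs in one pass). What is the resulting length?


Input: cbccaddddc
Stack-based adjacent duplicate removal:
  Read 'c': push. Stack: c
  Read 'b': push. Stack: cb
  Read 'c': push. Stack: cbc
  Read 'c': matches stack top 'c' => pop. Stack: cb
  Read 'a': push. Stack: cba
  Read 'd': push. Stack: cbad
  Read 'd': matches stack top 'd' => pop. Stack: cba
  Read 'd': push. Stack: cbad
  Read 'd': matches stack top 'd' => pop. Stack: cba
  Read 'c': push. Stack: cbac
Final stack: "cbac" (length 4)

4


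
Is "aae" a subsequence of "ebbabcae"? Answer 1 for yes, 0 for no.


Check if "aae" is a subsequence of "ebbabcae"
Greedy scan:
  Position 0 ('e'): no match needed
  Position 1 ('b'): no match needed
  Position 2 ('b'): no match needed
  Position 3 ('a'): matches sub[0] = 'a'
  Position 4 ('b'): no match needed
  Position 5 ('c'): no match needed
  Position 6 ('a'): matches sub[1] = 'a'
  Position 7 ('e'): matches sub[2] = 'e'
All 3 characters matched => is a subsequence

1


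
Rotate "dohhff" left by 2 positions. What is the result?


Input: "dohhff", rotate left by 2
First 2 characters: "do"
Remaining characters: "hhff"
Concatenate remaining + first: "hhff" + "do" = "hhffdo"

hhffdo


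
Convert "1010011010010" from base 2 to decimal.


Input: "1010011010010" in base 2
Positional expansion:
  Digit '1' (value 1) x 2^12 = 4096
  Digit '0' (value 0) x 2^11 = 0
  Digit '1' (value 1) x 2^10 = 1024
  Digit '0' (value 0) x 2^9 = 0
  Digit '0' (value 0) x 2^8 = 0
  Digit '1' (value 1) x 2^7 = 128
  Digit '1' (value 1) x 2^6 = 64
  Digit '0' (value 0) x 2^5 = 0
  Digit '1' (value 1) x 2^4 = 16
  Digit '0' (value 0) x 2^3 = 0
  Digit '0' (value 0) x 2^2 = 0
  Digit '1' (value 1) x 2^1 = 2
  Digit '0' (value 0) x 2^0 = 0
Sum = 5330

5330


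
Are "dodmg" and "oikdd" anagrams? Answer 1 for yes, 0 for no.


Strings: "dodmg", "oikdd"
Sorted first:  ddgmo
Sorted second: ddiko
Differ at position 2: 'g' vs 'i' => not anagrams

0


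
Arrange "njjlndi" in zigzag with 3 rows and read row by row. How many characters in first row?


Zigzag "njjlndi" into 3 rows:
Placing characters:
  'n' => row 0
  'j' => row 1
  'j' => row 2
  'l' => row 1
  'n' => row 0
  'd' => row 1
  'i' => row 2
Rows:
  Row 0: "nn"
  Row 1: "jld"
  Row 2: "ji"
First row length: 2

2


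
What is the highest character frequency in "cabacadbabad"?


Input: cabacadbabad
Character counts:
  'a': 5
  'b': 3
  'c': 2
  'd': 2
Maximum frequency: 5

5


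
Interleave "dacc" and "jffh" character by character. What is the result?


Interleaving "dacc" and "jffh":
  Position 0: 'd' from first, 'j' from second => "dj"
  Position 1: 'a' from first, 'f' from second => "af"
  Position 2: 'c' from first, 'f' from second => "cf"
  Position 3: 'c' from first, 'h' from second => "ch"
Result: djafcfch

djafcfch


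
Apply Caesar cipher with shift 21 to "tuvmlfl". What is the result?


Caesar cipher: shift "tuvmlfl" by 21
  't' (pos 19) + 21 = pos 14 = 'o'
  'u' (pos 20) + 21 = pos 15 = 'p'
  'v' (pos 21) + 21 = pos 16 = 'q'
  'm' (pos 12) + 21 = pos 7 = 'h'
  'l' (pos 11) + 21 = pos 6 = 'g'
  'f' (pos 5) + 21 = pos 0 = 'a'
  'l' (pos 11) + 21 = pos 6 = 'g'
Result: opqhgag

opqhgag


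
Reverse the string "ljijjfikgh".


Input: ljijjfikgh
Reading characters right to left:
  Position 9: 'h'
  Position 8: 'g'
  Position 7: 'k'
  Position 6: 'i'
  Position 5: 'f'
  Position 4: 'j'
  Position 3: 'j'
  Position 2: 'i'
  Position 1: 'j'
  Position 0: 'l'
Reversed: hgkifjjijl

hgkifjjijl


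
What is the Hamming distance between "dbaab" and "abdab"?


Comparing "dbaab" and "abdab" position by position:
  Position 0: 'd' vs 'a' => differ
  Position 1: 'b' vs 'b' => same
  Position 2: 'a' vs 'd' => differ
  Position 3: 'a' vs 'a' => same
  Position 4: 'b' vs 'b' => same
Total differences (Hamming distance): 2

2
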